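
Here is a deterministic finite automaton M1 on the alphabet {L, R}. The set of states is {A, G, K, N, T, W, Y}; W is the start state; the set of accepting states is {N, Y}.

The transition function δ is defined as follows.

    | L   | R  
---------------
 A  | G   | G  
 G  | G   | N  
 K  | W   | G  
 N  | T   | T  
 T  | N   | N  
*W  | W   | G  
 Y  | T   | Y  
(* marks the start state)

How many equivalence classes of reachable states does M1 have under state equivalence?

4

Reachable states from the start: {G,N,T,W}. Unreachable: {A,K,Y} — drop them.
Start with accepting vs non-accepting: {N} | {G,T,W}.
On input L, block {G,T,W} splits into {G,W} and {T}.
On input R, block {G,W} splits into {G} and {W}.
The partition is now stable with 4 blocks: {N} | {G} | {T} | {W}.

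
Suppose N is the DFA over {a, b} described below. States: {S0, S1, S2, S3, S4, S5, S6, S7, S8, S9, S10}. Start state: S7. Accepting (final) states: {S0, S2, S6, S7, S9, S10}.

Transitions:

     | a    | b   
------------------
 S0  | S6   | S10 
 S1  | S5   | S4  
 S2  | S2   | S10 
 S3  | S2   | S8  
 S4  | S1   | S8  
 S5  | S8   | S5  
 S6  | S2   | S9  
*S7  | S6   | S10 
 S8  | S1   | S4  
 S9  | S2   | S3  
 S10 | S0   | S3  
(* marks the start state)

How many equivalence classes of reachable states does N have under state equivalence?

Initial partition by acceptance: {S0,S2,S6,S7,S9,S10} | {S1,S3,S4,S5,S8}.
Refine {S0,S2,S6,S7,S9,S10} on symbol b: members go to different blocks, giving {S0,S2,S6,S7} and {S9,S10}.
On input a, block {S1,S3,S4,S5,S8} splits into {S1,S4,S5,S8} and {S3}.
The partition is now stable with 4 blocks: {S0,S2,S6,S7} | {S1,S4,S5,S8} | {S9,S10} | {S3}.

4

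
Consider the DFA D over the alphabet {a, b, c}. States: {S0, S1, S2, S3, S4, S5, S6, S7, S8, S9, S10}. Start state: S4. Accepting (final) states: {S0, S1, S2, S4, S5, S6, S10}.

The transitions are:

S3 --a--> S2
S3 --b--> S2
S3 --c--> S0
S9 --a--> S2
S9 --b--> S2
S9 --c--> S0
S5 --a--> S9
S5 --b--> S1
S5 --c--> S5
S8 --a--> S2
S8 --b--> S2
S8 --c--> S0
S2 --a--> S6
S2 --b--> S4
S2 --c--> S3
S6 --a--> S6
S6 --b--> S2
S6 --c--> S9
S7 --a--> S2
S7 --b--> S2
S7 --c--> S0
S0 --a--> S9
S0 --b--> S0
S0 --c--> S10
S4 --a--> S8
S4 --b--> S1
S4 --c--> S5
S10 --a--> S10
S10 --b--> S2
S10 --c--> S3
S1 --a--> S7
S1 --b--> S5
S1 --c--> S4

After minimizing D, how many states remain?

5

All states are reachable from the start state.
P0 = {S0,S1,S2,S4,S5,S6,S10} | {S3,S7,S8,S9}.
Split {S0,S1,S2,S4,S5,S6,S10} by δ(·,a) → {S0,S1,S4,S5} and {S2,S6,S10}.
Refine {S0,S1,S4,S5} on symbol c: members go to different blocks, giving {S1,S4,S5} and {S0}.
On input b, block {S2,S6,S10} splits into {S6,S10} and {S2}.
No further refinement is possible. Final partition (5 blocks): {S1,S4,S5} | {S3,S7,S8,S9} | {S6,S10} | {S0} | {S2}.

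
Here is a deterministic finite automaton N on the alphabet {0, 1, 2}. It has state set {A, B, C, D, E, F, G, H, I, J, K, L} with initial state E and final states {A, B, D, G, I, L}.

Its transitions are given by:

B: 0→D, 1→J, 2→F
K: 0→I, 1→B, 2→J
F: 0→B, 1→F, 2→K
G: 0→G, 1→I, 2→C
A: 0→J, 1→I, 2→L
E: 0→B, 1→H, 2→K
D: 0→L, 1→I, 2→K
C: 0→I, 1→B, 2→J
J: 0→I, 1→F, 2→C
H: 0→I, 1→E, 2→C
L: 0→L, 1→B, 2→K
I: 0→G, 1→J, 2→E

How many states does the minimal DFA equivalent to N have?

4

First remove the unreachable states {A}; 11 states remain.
Initial partition by acceptance: {B,D,G,I,L} | {C,E,F,H,J,K}.
On input 1, block {B,D,G,I,L} splits into {D,G,L} and {B,I}.
Refine {C,E,F,H,J,K} on symbol 1: members go to different blocks, giving {E,F,H,J} and {C,K}.
Stable partition: {D,G,L} | {E,F,H,J} | {B,I} | {C,K} — 4 equivalence classes.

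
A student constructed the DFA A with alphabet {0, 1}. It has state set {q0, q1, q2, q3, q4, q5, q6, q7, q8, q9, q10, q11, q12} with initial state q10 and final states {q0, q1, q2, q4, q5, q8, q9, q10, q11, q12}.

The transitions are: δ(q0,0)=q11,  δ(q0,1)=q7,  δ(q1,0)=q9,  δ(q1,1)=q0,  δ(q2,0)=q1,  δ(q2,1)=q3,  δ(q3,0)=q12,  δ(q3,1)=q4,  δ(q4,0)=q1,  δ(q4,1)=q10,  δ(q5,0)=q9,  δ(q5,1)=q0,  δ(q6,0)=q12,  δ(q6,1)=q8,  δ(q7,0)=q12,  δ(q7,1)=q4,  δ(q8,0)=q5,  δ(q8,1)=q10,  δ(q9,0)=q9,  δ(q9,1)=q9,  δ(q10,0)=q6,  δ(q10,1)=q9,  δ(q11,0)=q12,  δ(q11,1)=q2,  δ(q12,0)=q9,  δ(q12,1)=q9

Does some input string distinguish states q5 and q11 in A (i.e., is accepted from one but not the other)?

No

All states are reachable from the start state.
Initial partition by acceptance: {q0,q1,q2,q4,q5,q8,q9,q10,q11,q12} | {q3,q6,q7}.
Refine {q0,q1,q2,q4,q5,q8,q9,q10,q11,q12} on symbol 0: members go to different blocks, giving {q0,q1,q2,q4,q5,q8,q9,q11,q12} and {q10}.
Refine {q0,q1,q2,q4,q5,q8,q9,q11,q12} on symbol 1: members go to different blocks, giving {q1,q5,q9,q11,q12} and {q0,q2} and {q4,q8}.
Refine {q1,q5,q9,q11,q12} on symbol 1: members go to different blocks, giving {q1,q5,q11} and {q9,q12}.
The partition is now stable with 6 blocks: {q1,q5,q11} | {q3,q6,q7} | {q10} | {q0,q2} | {q4,q8} | {q9,q12}.
q5 and q11 lie in the same block of the stable partition, so they are equivalent — no string distinguishes them.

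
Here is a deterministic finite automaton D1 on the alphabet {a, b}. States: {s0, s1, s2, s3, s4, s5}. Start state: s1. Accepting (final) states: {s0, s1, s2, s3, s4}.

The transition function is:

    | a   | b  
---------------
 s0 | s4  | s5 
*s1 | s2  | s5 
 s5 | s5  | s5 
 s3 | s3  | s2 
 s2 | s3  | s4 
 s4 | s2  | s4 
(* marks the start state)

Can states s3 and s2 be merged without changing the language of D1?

States {s0} cannot be reached from the start state, so discard them.
P0 = {s1,s2,s3,s4} | {s5}.
On input b, block {s1,s2,s3,s4} splits into {s2,s3,s4} and {s1}.
Stable partition: {s2,s3,s4} | {s5} | {s1} — 3 equivalence classes.
s3 and s2 lie in the same block of the stable partition, so they are equivalent — no string distinguishes them.

Yes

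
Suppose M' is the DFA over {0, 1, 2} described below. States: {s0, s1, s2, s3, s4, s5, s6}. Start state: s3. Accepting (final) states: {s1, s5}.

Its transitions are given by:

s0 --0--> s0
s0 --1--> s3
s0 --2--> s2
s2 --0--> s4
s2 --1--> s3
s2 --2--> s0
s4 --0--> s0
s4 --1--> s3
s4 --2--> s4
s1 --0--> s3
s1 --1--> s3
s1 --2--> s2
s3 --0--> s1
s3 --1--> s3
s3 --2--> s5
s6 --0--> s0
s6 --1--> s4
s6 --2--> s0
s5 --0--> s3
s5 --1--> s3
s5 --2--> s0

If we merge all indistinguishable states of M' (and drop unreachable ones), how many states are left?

3

Reachable states from the start: {s0,s1,s2,s3,s4,s5}. Unreachable: {s6} — drop them.
P0 = {s1,s5} | {s0,s2,s3,s4}.
On input 0, block {s0,s2,s3,s4} splits into {s0,s2,s4} and {s3}.
Stable partition: {s1,s5} | {s0,s2,s4} | {s3} — 3 equivalence classes.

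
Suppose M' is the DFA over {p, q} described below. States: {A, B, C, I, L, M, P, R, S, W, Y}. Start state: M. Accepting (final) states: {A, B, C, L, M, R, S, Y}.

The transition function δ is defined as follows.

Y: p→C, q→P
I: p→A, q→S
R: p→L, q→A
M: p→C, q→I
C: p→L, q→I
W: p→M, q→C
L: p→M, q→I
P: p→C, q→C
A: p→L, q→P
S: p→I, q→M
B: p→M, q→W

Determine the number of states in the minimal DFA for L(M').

First remove the unreachable states {B,R,W,Y}; 7 states remain.
P0 = {A,C,L,M,S} | {I,P}.
Refine {A,C,L,M,S} on symbol p: members go to different blocks, giving {A,C,L,M} and {S}.
On input q, block {I,P} splits into {P} and {I}.
On input q, block {A,C,L,M} splits into {C,L,M} and {A}.
Stable partition: {C,L,M} | {P} | {S} | {I} | {A} — 5 equivalence classes.

5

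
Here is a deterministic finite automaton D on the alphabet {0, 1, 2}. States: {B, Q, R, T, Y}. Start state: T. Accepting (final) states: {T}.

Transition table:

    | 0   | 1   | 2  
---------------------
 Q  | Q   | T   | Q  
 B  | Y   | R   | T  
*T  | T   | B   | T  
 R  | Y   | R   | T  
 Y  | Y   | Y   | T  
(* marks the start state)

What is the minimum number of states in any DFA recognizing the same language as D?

2

Reachable states from the start: {B,R,T,Y}. Unreachable: {Q} — drop them.
P0 = {T} | {B,R,Y}.
Stable partition: {T} | {B,R,Y} — 2 equivalence classes.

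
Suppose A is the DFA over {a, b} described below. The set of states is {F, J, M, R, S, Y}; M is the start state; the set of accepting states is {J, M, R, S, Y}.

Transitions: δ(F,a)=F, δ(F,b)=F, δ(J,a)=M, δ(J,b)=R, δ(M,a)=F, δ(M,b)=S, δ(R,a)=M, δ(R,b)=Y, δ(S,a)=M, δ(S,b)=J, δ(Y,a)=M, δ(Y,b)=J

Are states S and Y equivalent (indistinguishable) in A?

Yes

Start with accepting vs non-accepting: {J,M,R,S,Y} | {F}.
Refine {J,M,R,S,Y} on symbol a: members go to different blocks, giving {J,R,S,Y} and {M}.
The partition is now stable with 3 blocks: {J,R,S,Y} | {F} | {M}.
S and Y lie in the same block of the stable partition, so they are equivalent — no string distinguishes them.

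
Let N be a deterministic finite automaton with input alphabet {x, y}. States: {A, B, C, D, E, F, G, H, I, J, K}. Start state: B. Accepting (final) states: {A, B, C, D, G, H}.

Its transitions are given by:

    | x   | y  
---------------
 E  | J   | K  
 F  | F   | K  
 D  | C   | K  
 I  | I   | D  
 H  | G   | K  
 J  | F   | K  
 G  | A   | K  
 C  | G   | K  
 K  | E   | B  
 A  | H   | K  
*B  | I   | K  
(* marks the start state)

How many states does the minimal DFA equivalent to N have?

Initial partition by acceptance: {A,B,C,D,G,H} | {E,F,I,J,K}.
Refine {A,B,C,D,G,H} on symbol x: members go to different blocks, giving {A,C,D,G,H} and {B}.
Split {E,F,I,J,K} by δ(·,y) → {E,F,J} and {I} and {K}.
Stable partition: {A,C,D,G,H} | {E,F,J} | {B} | {I} | {K} — 5 equivalence classes.

5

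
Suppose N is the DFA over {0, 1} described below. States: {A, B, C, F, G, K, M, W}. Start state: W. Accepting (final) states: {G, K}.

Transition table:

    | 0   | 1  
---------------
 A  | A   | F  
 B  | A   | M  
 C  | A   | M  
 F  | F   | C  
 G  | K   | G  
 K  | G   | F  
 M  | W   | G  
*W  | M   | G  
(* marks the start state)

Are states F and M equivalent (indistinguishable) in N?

No

First remove the unreachable states {B}; 7 states remain.
Start with accepting vs non-accepting: {G,K} | {A,C,F,M,W}.
Refine {G,K} on symbol 1: members go to different blocks, giving {G} and {K}.
Refine {A,C,F,M,W} on symbol 1: members go to different blocks, giving {A,C,F} and {M,W}.
On input 1, block {A,C,F} splits into {A,F} and {C}.
Refine {A,F} on symbol 1: members go to different blocks, giving {F} and {A}.
No further refinement is possible. Final partition (6 blocks): {G} | {F} | {K} | {M,W} | {C} | {A}.
F and M end up in different blocks, so they are distinguishable. For instance, the string '1' is accepted from only M.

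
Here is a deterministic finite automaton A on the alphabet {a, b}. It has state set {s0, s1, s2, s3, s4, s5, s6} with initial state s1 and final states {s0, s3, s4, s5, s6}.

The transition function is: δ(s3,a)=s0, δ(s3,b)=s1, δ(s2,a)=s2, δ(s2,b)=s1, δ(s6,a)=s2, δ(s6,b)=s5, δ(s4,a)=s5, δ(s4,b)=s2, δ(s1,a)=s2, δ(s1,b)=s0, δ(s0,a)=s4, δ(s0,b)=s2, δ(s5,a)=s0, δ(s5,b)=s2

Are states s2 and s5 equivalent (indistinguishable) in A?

Reachable states from the start: {s0,s1,s2,s4,s5}. Unreachable: {s3,s6} — drop them.
Start with accepting vs non-accepting: {s0,s4,s5} | {s1,s2}.
Refine {s1,s2} on symbol b: members go to different blocks, giving {s1} and {s2}.
Stable partition: {s0,s4,s5} | {s1} | {s2} — 3 equivalence classes.
s2 and s5 end up in different blocks, so they are distinguishable. For instance, the string 'ε' is accepted from only s5.

No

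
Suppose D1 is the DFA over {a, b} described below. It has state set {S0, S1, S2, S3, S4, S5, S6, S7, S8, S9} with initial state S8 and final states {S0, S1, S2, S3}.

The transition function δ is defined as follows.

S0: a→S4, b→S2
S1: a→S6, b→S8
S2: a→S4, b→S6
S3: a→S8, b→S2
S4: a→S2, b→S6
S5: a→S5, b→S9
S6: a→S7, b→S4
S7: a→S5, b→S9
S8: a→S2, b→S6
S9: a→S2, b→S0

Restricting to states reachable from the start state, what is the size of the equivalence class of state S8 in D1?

States {S1,S3} cannot be reached from the start state, so discard them.
Start with accepting vs non-accepting: {S0,S2} | {S4,S5,S6,S7,S8,S9}.
Refine {S0,S2} on symbol b: members go to different blocks, giving {S0} and {S2}.
Split {S4,S5,S6,S7,S8,S9} by δ(·,a) → {S4,S8,S9} and {S5,S6,S7}.
Refine {S4,S8,S9} on symbol b: members go to different blocks, giving {S4,S8} and {S9}.
Split {S5,S6,S7} by δ(·,b) → {S5,S7} and {S6}.
Stable partition: {S0} | {S4,S8} | {S2} | {S5,S7} | {S9} | {S6} — 6 equivalence classes.
The equivalence class containing S8 is {S4,S8}, of size 2.

2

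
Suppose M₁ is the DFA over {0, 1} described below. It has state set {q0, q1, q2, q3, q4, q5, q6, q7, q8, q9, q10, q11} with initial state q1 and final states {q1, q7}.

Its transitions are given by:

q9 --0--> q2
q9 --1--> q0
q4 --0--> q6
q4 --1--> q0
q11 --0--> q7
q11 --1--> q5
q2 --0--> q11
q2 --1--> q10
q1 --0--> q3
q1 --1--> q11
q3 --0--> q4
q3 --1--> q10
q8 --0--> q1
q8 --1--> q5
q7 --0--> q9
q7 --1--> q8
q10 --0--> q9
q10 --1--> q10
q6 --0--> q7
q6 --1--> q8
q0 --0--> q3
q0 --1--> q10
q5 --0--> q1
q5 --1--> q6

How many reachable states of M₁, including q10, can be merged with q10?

All states are reachable from the start state.
Start with accepting vs non-accepting: {q1,q7} | {q0,q2,q3,q4,q5,q6,q8,q9,q10,q11}.
On input 0, block {q0,q2,q3,q4,q5,q6,q8,q9,q10,q11} splits into {q0,q2,q3,q4,q9,q10} and {q5,q6,q8,q11}.
Refine {q0,q2,q3,q4,q9,q10} on symbol 0: members go to different blocks, giving {q0,q3,q9,q10} and {q2,q4}.
On input 0, block {q0,q3,q9,q10} splits into {q0,q10} and {q3,q9}.
No further refinement is possible. Final partition (5 blocks): {q1,q7} | {q0,q10} | {q5,q6,q8,q11} | {q2,q4} | {q3,q9}.
State q10 belongs to the block {q0,q10}, which has 2 states.

2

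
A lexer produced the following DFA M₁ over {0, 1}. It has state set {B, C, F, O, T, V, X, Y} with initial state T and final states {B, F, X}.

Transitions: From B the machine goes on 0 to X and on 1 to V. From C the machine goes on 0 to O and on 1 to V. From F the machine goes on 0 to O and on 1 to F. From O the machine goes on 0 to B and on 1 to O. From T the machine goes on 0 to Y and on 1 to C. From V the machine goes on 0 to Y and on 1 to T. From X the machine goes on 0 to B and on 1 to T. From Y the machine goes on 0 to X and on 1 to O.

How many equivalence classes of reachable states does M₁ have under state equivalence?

States {F} cannot be reached from the start state, so discard them.
Initial partition by acceptance: {B,X} | {C,O,T,V,Y}.
On input 0, block {C,O,T,V,Y} splits into {C,T,V} and {O,Y}.
Stable partition: {B,X} | {C,T,V} | {O,Y} — 3 equivalence classes.

3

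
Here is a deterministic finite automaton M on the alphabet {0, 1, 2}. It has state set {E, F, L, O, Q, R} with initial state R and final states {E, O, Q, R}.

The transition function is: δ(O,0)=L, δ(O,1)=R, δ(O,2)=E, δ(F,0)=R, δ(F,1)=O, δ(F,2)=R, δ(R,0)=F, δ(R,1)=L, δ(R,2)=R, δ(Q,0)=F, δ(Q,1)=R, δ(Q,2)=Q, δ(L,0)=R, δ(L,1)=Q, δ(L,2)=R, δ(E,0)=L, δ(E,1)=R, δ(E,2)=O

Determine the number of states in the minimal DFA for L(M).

All states are reachable from the start state.
Initial partition by acceptance: {E,O,Q,R} | {F,L}.
Split {E,O,Q,R} by δ(·,1) → {E,O,Q} and {R}.
No further refinement is possible. Final partition (3 blocks): {E,O,Q} | {F,L} | {R}.

3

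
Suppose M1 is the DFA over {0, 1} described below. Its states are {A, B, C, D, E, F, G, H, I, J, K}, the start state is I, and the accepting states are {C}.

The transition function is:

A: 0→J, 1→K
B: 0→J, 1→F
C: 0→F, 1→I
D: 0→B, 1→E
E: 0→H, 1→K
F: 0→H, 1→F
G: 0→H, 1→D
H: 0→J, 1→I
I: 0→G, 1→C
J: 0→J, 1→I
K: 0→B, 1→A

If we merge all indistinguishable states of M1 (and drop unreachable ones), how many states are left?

Initial partition by acceptance: {C} | {A,B,D,E,F,G,H,I,J,K}.
Refine {A,B,D,E,F,G,H,I,J,K} on symbol 1: members go to different blocks, giving {A,B,D,E,F,G,H,J,K} and {I}.
On input 1, block {A,B,D,E,F,G,H,J,K} splits into {A,B,D,E,F,G,K} and {H,J}.
On input 0, block {A,B,D,E,F,G,K} splits into {A,B,E,F,G} and {D,K}.
Refine {A,B,E,F,G} on symbol 1: members go to different blocks, giving {A,E,G} and {B,F}.
No further refinement is possible. Final partition (6 blocks): {C} | {A,E,G} | {I} | {H,J} | {D,K} | {B,F}.

6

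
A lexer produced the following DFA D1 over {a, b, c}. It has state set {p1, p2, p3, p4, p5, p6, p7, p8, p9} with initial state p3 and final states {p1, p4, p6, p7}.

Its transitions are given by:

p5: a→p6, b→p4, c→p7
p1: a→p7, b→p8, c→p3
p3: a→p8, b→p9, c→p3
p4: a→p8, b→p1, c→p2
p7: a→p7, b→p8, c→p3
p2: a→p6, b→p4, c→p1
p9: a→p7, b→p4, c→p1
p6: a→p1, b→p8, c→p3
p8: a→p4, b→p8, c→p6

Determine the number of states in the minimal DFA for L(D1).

Reachable states from the start: {p1,p2,p3,p4,p6,p7,p8,p9}. Unreachable: {p5} — drop them.
P0 = {p1,p4,p6,p7} | {p2,p3,p8,p9}.
On input a, block {p1,p4,p6,p7} splits into {p1,p6,p7} and {p4}.
On input a, block {p2,p3,p8,p9} splits into {p2,p9} and {p3} and {p8}.
No further refinement is possible. Final partition (5 blocks): {p1,p6,p7} | {p2,p9} | {p4} | {p3} | {p8}.

5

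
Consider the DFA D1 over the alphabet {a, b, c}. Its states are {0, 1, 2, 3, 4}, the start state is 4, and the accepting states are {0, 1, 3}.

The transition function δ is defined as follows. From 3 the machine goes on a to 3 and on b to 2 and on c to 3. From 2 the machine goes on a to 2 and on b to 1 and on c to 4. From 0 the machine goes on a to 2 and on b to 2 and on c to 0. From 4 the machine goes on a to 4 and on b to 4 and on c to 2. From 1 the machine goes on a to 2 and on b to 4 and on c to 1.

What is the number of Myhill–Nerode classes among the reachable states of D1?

Reachable states from the start: {1,2,4}. Unreachable: {0,3} — drop them.
P0 = {1} | {2,4}.
Refine {2,4} on symbol b: members go to different blocks, giving {2} and {4}.
No further refinement is possible. Final partition (3 blocks): {1} | {2} | {4}.

3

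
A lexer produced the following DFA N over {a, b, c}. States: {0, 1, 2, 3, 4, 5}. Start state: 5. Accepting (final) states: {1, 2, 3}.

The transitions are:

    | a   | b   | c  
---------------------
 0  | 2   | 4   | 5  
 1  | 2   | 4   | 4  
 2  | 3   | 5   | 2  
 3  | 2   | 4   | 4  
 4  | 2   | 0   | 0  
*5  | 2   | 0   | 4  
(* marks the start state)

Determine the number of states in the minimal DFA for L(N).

Reachable states from the start: {0,2,3,4,5}. Unreachable: {1} — drop them.
P0 = {2,3} | {0,4,5}.
Split {2,3} by δ(·,c) → {2} and {3}.
Stable partition: {2} | {0,4,5} | {3} — 3 equivalence classes.

3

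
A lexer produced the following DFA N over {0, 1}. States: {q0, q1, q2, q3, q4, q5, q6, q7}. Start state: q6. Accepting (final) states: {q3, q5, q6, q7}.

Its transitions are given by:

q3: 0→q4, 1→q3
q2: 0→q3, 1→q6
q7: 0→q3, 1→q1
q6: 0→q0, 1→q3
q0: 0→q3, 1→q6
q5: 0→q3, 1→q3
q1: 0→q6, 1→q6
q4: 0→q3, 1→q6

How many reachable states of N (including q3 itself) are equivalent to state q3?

2

First remove the unreachable states {q1,q2,q5,q7}; 4 states remain.
Start with accepting vs non-accepting: {q3,q6} | {q0,q4}.
No further refinement is possible. Final partition (2 blocks): {q3,q6} | {q0,q4}.
State q3 belongs to the block {q3,q6}, which has 2 states.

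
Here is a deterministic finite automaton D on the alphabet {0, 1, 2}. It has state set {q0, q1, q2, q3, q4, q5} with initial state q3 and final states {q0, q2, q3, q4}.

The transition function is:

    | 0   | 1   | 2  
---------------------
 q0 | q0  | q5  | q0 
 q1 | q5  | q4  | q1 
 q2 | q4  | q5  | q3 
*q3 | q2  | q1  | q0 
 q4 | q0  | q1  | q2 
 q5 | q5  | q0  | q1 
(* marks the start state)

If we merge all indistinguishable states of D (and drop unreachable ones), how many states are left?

Start with accepting vs non-accepting: {q0,q2,q3,q4} | {q1,q5}.
Stable partition: {q0,q2,q3,q4} | {q1,q5} — 2 equivalence classes.

2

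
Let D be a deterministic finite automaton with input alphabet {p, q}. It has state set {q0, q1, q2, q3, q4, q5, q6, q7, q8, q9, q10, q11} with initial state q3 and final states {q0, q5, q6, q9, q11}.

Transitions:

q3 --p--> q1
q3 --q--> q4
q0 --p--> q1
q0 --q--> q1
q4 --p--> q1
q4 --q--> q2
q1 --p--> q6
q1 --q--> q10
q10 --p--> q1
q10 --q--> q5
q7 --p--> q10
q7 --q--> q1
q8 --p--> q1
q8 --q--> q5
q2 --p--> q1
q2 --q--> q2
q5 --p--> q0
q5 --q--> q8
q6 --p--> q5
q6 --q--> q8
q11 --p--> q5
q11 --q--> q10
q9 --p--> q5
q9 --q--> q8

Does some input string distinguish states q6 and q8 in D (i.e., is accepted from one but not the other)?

Reachable states from the start: {q0,q1,q2,q3,q4,q5,q6,q8,q10}. Unreachable: {q7,q9,q11} — drop them.
Start with accepting vs non-accepting: {q0,q5,q6} | {q1,q2,q3,q4,q8,q10}.
On input p, block {q0,q5,q6} splits into {q5,q6} and {q0}.
Refine {q5,q6} on symbol p: members go to different blocks, giving {q5} and {q6}.
Refine {q1,q2,q3,q4,q8,q10} on symbol p: members go to different blocks, giving {q2,q3,q4,q8,q10} and {q1}.
Refine {q2,q3,q4,q8,q10} on symbol q: members go to different blocks, giving {q2,q3,q4} and {q8,q10}.
Stable partition: {q5} | {q2,q3,q4} | {q0} | {q6} | {q1} | {q8,q10} — 6 equivalence classes.
q6 and q8 end up in different blocks, so they are distinguishable. For instance, the string 'ε' is accepted from only q6.

Yes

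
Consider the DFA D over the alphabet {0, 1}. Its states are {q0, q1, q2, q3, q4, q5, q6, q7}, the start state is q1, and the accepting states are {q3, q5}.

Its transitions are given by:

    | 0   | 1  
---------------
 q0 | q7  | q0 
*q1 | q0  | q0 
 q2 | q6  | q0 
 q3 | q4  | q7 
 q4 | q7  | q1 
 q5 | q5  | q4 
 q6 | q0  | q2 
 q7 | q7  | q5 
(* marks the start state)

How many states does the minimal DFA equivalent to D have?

5

States {q2,q3,q6} cannot be reached from the start state, so discard them.
Start with accepting vs non-accepting: {q5} | {q0,q1,q4,q7}.
Split {q0,q1,q4,q7} by δ(·,1) → {q0,q1,q4} and {q7}.
Refine {q0,q1,q4} on symbol 0: members go to different blocks, giving {q0,q4} and {q1}.
Split {q0,q4} by δ(·,1) → {q0} and {q4}.
Stable partition: {q5} | {q0} | {q7} | {q1} | {q4} — 5 equivalence classes.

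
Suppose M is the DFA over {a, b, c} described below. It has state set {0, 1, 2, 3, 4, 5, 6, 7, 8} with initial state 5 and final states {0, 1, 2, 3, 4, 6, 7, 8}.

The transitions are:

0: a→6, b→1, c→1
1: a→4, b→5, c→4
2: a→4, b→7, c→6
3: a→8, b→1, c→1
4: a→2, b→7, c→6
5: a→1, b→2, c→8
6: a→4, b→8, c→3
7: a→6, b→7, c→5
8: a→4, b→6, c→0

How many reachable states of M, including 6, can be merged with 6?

Every state is reachable, so we keep all 9.
P0 = {0,1,2,3,4,6,7,8} | {5}.
Refine {0,1,2,3,4,6,7,8} on symbol b: members go to different blocks, giving {0,2,3,4,6,7,8} and {1}.
Split {0,2,3,4,6,7,8} by δ(·,b) → {2,4,6,7,8} and {0,3}.
On input c, block {2,4,6,7,8} splits into {2,4} and {6,8} and {7}.
No further refinement is possible. Final partition (6 blocks): {2,4} | {5} | {1} | {0,3} | {6,8} | {7}.
The equivalence class containing 6 is {6,8}, of size 2.

2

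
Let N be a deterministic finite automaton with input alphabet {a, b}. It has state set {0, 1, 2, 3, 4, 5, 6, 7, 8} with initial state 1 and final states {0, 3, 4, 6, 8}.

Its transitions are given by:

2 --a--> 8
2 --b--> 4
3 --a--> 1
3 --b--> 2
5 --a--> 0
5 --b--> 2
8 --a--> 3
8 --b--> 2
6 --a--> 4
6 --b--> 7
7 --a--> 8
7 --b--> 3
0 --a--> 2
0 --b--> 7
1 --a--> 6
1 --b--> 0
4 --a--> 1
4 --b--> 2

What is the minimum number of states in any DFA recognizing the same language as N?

Reachable states from the start: {0,1,2,3,4,6,7,8}. Unreachable: {5} — drop them.
Initial partition by acceptance: {0,3,4,6,8} | {1,2,7}.
Refine {0,3,4,6,8} on symbol a: members go to different blocks, giving {0,3,4} and {6,8}.
The partition is now stable with 3 blocks: {0,3,4} | {1,2,7} | {6,8}.

3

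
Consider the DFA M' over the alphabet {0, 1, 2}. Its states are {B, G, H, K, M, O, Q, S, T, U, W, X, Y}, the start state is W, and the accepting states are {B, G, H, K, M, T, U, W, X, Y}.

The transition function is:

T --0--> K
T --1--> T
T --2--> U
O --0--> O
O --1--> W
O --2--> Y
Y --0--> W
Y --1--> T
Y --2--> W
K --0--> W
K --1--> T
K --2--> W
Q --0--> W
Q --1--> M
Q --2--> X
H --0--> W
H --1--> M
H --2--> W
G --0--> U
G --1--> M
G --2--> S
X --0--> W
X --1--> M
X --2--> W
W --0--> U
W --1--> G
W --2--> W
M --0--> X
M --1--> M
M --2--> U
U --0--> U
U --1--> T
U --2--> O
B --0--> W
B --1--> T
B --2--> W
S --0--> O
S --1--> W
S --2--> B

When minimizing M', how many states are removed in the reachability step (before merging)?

No path from W leads to H, Q; the other 11 states are all reachable.

2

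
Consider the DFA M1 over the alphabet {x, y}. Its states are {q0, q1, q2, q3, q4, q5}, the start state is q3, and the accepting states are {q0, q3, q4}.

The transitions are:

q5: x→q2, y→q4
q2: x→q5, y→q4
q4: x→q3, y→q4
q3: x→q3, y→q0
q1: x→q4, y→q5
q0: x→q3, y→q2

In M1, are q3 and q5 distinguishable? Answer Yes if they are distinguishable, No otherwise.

First remove the unreachable states {q1}; 5 states remain.
Start with accepting vs non-accepting: {q0,q3,q4} | {q2,q5}.
On input y, block {q0,q3,q4} splits into {q3,q4} and {q0}.
Split {q3,q4} by δ(·,y) → {q3} and {q4}.
Stable partition: {q3} | {q2,q5} | {q0} | {q4} — 4 equivalence classes.
q3 and q5 end up in different blocks, so they are distinguishable. For instance, the string 'ε' is accepted from only q3.

Yes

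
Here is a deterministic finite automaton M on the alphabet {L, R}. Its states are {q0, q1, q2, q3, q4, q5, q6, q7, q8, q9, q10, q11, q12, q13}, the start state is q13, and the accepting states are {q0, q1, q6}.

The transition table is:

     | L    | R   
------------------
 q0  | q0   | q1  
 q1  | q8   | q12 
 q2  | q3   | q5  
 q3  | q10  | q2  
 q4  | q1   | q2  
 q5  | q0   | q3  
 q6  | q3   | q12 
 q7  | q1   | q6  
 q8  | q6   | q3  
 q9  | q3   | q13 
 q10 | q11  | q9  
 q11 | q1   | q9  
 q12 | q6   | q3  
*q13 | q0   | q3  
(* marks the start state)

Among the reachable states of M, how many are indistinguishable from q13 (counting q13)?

States {q4,q7} cannot be reached from the start state, so discard them.
Start with accepting vs non-accepting: {q0,q1,q6} | {q2,q3,q5,q8,q9,q10,q11,q12,q13}.
On input L, block {q0,q1,q6} splits into {q1,q6} and {q0}.
On input L, block {q2,q3,q5,q8,q9,q10,q11,q12,q13} splits into {q2,q3,q9,q10} and {q8,q11,q12} and {q5,q13}.
Refine {q1,q6} on symbol L: members go to different blocks, giving {q1} and {q6}.
Split {q2,q3,q9,q10} by δ(·,L) → {q2,q3,q9} and {q10}.
On input L, block {q2,q3,q9} splits into {q2,q9} and {q3}.
Split {q8,q11,q12} by δ(·,L) → {q8,q12} and {q11}.
The partition is now stable with 9 blocks: {q1} | {q2,q9} | {q0} | {q8,q12} | {q5,q13} | {q6} | {q10} | {q3} | {q11}.
The equivalence class containing q13 is {q5,q13}, of size 2.

2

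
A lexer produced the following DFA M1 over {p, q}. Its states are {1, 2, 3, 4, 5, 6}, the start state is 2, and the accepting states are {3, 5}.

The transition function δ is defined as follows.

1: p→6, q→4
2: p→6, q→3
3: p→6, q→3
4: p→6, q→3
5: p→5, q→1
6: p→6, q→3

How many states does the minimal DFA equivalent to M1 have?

Reachable states from the start: {2,3,6}. Unreachable: {1,4,5} — drop them.
Initial partition by acceptance: {3} | {2,6}.
No further refinement is possible. Final partition (2 blocks): {3} | {2,6}.

2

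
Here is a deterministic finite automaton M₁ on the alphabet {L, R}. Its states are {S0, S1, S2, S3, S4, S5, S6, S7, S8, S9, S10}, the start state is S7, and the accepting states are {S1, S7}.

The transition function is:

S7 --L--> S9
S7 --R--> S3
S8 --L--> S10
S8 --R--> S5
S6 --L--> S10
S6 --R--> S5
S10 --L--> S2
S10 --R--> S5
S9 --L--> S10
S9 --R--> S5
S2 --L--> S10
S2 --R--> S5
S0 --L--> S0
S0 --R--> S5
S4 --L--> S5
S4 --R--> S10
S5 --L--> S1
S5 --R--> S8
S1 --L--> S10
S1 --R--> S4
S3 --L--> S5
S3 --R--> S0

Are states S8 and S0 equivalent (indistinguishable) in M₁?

First remove the unreachable states {S6}; 10 states remain.
Initial partition by acceptance: {S1,S7} | {S0,S2,S3,S4,S5,S8,S9,S10}.
Refine {S0,S2,S3,S4,S5,S8,S9,S10} on symbol L: members go to different blocks, giving {S0,S2,S3,S4,S8,S9,S10} and {S5}.
Split {S0,S2,S3,S4,S8,S9,S10} by δ(·,L) → {S0,S2,S8,S9,S10} and {S3,S4}.
Stable partition: {S1,S7} | {S0,S2,S8,S9,S10} | {S5} | {S3,S4} — 4 equivalence classes.
S8 and S0 lie in the same block of the stable partition, so they are equivalent — no string distinguishes them.

Yes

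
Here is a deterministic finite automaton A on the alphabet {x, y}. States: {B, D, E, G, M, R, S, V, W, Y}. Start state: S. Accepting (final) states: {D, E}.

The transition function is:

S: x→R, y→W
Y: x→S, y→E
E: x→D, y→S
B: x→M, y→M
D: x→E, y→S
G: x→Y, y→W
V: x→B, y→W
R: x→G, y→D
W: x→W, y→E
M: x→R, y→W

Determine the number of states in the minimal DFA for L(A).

4

States {B,M,V} cannot be reached from the start state, so discard them.
P0 = {D,E} | {G,R,S,W,Y}.
Refine {G,R,S,W,Y} on symbol y: members go to different blocks, giving {R,W,Y} and {G,S}.
Split {R,W,Y} by δ(·,x) → {R,Y} and {W}.
No further refinement is possible. Final partition (4 blocks): {D,E} | {R,Y} | {G,S} | {W}.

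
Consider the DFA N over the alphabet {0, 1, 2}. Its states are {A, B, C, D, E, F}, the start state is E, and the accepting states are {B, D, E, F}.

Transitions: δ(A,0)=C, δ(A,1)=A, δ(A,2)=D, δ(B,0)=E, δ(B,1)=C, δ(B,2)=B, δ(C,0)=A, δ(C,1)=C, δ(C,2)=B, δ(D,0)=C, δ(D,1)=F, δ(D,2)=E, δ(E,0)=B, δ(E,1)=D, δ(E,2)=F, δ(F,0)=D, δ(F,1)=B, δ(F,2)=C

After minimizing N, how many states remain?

All states are reachable from the start state.
Initial partition by acceptance: {B,D,E,F} | {A,C}.
On input 0, block {B,D,E,F} splits into {B,E,F} and {D}.
Split {B,E,F} by δ(·,0) → {B,E} and {F}.
Refine {B,E} on symbol 1: members go to different blocks, giving {B} and {E}.
On input 2, block {A,C} splits into {A} and {C}.
Stable partition: {B} | {A} | {D} | {F} | {E} | {C} — 6 equivalence classes.

6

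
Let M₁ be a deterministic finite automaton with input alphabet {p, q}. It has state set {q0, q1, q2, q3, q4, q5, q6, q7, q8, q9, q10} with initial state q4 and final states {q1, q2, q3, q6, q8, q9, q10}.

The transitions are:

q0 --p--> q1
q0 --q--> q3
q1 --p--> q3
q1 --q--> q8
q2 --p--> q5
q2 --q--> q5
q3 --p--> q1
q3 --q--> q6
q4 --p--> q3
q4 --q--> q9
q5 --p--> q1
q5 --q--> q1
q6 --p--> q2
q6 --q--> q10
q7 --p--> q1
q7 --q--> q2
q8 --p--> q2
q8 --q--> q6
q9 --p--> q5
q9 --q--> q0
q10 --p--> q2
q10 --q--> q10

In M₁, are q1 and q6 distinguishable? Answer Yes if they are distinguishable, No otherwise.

Yes

First remove the unreachable states {q7}; 10 states remain.
Initial partition by acceptance: {q1,q2,q3,q6,q8,q9,q10} | {q0,q4,q5}.
Refine {q1,q2,q3,q6,q8,q9,q10} on symbol p: members go to different blocks, giving {q1,q3,q6,q8,q10} and {q2,q9}.
Refine {q1,q3,q6,q8,q10} on symbol p: members go to different blocks, giving {q6,q8,q10} and {q1,q3}.
Refine {q0,q4,q5} on symbol q: members go to different blocks, giving {q0,q5} and {q4}.
No further refinement is possible. Final partition (5 blocks): {q6,q8,q10} | {q0,q5} | {q2,q9} | {q1,q3} | {q4}.
q1 and q6 end up in different blocks, so they are distinguishable. For instance, the string 'pp' is accepted from only q1.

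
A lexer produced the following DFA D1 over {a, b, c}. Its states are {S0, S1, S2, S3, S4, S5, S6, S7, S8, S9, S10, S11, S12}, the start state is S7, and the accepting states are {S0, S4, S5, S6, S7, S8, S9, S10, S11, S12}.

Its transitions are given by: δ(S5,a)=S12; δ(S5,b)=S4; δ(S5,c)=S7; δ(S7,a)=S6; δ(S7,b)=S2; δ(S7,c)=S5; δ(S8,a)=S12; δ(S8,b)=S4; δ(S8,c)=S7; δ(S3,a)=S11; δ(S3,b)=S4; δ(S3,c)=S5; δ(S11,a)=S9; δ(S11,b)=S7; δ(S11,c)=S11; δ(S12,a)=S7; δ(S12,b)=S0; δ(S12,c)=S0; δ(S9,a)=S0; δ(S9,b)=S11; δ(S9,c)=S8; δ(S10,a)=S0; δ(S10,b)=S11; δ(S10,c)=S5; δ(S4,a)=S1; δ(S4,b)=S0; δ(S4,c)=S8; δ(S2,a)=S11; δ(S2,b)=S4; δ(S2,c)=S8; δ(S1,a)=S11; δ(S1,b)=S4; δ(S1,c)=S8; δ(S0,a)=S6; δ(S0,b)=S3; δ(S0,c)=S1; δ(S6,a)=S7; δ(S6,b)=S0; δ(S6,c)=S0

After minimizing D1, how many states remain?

First remove the unreachable states {S10}; 12 states remain.
P0 = {S0,S4,S5,S6,S7,S8,S9,S11,S12} | {S1,S2,S3}.
Refine {S0,S4,S5,S6,S7,S8,S9,S11,S12} on symbol a: members go to different blocks, giving {S0,S5,S6,S7,S8,S9,S11,S12} and {S4}.
Split {S0,S5,S6,S7,S8,S9,S11,S12} by δ(·,b) → {S6,S9,S11,S12} and {S0,S7} and {S5,S8}.
Refine {S6,S9,S11,S12} on symbol a: members go to different blocks, giving {S6,S9,S12} and {S11}.
Split {S6,S9,S12} by δ(·,b) → {S6,S12} and {S9}.
On input c, block {S0,S7} splits into {S0} and {S7}.
The partition is now stable with 8 blocks: {S6,S12} | {S1,S2,S3} | {S4} | {S0} | {S5,S8} | {S11} | {S9} | {S7}.

8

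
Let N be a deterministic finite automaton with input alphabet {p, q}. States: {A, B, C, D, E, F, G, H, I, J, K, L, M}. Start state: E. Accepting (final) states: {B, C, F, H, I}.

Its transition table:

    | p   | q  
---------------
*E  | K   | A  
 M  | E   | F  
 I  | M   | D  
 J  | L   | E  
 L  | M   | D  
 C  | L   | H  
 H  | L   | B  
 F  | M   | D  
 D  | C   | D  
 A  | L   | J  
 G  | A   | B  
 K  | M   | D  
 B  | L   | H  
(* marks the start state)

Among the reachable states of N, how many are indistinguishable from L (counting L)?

States {G,I} cannot be reached from the start state, so discard them.
P0 = {B,C,F,H} | {A,D,E,J,K,L,M}.
Split {B,C,F,H} by δ(·,q) → {B,C,H} and {F}.
Split {A,D,E,J,K,L,M} by δ(·,p) → {A,E,J,K,L,M} and {D}.
Refine {A,E,J,K,L,M} on symbol q: members go to different blocks, giving {A,E,J} and {K,L} and {M}.
Stable partition: {B,C,H} | {A,E,J} | {F} | {D} | {K,L} | {M} — 6 equivalence classes.
The equivalence class containing L is {K,L}, of size 2.

2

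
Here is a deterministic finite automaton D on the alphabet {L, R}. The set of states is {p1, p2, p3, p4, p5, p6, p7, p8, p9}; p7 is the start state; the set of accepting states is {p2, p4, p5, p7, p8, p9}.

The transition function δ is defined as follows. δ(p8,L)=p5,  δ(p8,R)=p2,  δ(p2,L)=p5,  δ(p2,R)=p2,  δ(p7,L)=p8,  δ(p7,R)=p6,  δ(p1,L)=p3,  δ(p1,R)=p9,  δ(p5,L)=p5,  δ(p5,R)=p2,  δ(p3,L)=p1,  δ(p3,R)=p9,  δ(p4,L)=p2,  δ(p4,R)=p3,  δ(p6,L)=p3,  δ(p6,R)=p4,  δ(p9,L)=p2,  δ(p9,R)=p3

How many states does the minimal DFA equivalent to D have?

3

Every state is reachable, so we keep all 9.
Initial partition by acceptance: {p2,p4,p5,p7,p8,p9} | {p1,p3,p6}.
On input R, block {p2,p4,p5,p7,p8,p9} splits into {p2,p5,p8} and {p4,p7,p9}.
No further refinement is possible. Final partition (3 blocks): {p2,p5,p8} | {p1,p3,p6} | {p4,p7,p9}.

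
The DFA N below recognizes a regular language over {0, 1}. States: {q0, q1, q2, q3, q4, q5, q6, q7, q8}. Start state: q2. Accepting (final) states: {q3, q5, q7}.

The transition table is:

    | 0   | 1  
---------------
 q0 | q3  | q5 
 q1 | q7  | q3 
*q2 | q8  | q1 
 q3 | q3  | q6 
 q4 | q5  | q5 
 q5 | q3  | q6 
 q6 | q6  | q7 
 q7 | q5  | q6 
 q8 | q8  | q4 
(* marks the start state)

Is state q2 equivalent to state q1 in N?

States {q0} cannot be reached from the start state, so discard them.
P0 = {q3,q5,q7} | {q1,q2,q4,q6,q8}.
Refine {q1,q2,q4,q6,q8} on symbol 0: members go to different blocks, giving {q2,q6,q8} and {q1,q4}.
On input 1, block {q2,q6,q8} splits into {q2,q8} and {q6}.
The partition is now stable with 4 blocks: {q3,q5,q7} | {q2,q8} | {q1,q4} | {q6}.
q2 and q1 end up in different blocks, so they are distinguishable. For instance, the string '0' is accepted from only q1.

No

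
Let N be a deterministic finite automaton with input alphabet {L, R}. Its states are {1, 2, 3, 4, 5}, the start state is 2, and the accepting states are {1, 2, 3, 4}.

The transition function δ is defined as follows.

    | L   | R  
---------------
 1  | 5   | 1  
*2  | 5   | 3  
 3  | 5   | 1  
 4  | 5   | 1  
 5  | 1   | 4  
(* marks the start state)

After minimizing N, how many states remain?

All states are reachable from the start state.
Start with accepting vs non-accepting: {1,2,3,4} | {5}.
No further refinement is possible. Final partition (2 blocks): {1,2,3,4} | {5}.

2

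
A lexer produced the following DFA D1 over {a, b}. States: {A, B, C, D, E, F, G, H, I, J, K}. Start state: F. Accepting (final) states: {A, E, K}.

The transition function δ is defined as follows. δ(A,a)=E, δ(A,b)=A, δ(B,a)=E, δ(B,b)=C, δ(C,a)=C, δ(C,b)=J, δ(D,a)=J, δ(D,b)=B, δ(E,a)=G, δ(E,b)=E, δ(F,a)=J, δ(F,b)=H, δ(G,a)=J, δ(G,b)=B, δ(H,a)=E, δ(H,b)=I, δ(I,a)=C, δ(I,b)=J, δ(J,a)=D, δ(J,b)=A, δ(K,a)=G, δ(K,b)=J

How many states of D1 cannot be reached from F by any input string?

1

BFS from F reaches {A, B, C, D, E, F, G, H, I, J}; the 1 state(s) K are never visited.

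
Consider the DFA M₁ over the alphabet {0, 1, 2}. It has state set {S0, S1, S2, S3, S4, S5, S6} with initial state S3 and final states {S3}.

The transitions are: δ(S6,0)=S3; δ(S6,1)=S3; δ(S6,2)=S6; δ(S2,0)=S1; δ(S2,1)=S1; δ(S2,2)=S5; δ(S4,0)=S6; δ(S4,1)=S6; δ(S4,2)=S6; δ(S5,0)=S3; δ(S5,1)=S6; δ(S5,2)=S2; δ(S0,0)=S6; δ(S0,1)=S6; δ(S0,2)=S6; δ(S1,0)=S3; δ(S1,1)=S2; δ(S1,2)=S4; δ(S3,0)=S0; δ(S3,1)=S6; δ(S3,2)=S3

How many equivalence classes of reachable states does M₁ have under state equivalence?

3

Reachable states from the start: {S0,S3,S6}. Unreachable: {S1,S2,S4,S5} — drop them.
Initial partition by acceptance: {S3} | {S0,S6}.
Split {S0,S6} by δ(·,0) → {S0} and {S6}.
The partition is now stable with 3 blocks: {S3} | {S0} | {S6}.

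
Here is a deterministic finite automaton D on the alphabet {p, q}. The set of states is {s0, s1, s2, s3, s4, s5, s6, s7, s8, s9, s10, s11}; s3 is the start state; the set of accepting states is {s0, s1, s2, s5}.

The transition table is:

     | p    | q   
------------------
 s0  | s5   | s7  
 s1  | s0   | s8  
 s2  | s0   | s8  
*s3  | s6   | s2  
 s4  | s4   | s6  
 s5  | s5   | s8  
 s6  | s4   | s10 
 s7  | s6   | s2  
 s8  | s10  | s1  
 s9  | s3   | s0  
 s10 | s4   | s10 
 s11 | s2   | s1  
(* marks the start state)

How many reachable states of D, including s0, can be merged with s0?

4

States {s9,s11} cannot be reached from the start state, so discard them.
Start with accepting vs non-accepting: {s0,s1,s2,s5} | {s3,s4,s6,s7,s8,s10}.
Split {s3,s4,s6,s7,s8,s10} by δ(·,q) → {s3,s7,s8} and {s4,s6,s10}.
No further refinement is possible. Final partition (3 blocks): {s0,s1,s2,s5} | {s3,s7,s8} | {s4,s6,s10}.
State s0 belongs to the block {s0,s1,s2,s5}, which has 4 states.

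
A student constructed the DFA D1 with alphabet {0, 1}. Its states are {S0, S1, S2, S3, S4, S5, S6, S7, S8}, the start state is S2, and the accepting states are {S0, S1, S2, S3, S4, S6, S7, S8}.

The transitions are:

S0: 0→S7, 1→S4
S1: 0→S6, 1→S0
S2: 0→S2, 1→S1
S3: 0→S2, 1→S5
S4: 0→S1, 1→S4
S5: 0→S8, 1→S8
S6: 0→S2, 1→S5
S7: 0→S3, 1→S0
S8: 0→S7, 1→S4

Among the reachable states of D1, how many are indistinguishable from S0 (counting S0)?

Start with accepting vs non-accepting: {S0,S1,S2,S3,S4,S6,S7,S8} | {S5}.
Refine {S0,S1,S2,S3,S4,S6,S7,S8} on symbol 1: members go to different blocks, giving {S0,S1,S2,S4,S7,S8} and {S3,S6}.
On input 0, block {S0,S1,S2,S4,S7,S8} splits into {S0,S2,S4,S8} and {S1,S7}.
Refine {S0,S2,S4,S8} on symbol 0: members go to different blocks, giving {S0,S4,S8} and {S2}.
No further refinement is possible. Final partition (5 blocks): {S0,S4,S8} | {S5} | {S3,S6} | {S1,S7} | {S2}.
State S0 belongs to the block {S0,S4,S8}, which has 3 states.

3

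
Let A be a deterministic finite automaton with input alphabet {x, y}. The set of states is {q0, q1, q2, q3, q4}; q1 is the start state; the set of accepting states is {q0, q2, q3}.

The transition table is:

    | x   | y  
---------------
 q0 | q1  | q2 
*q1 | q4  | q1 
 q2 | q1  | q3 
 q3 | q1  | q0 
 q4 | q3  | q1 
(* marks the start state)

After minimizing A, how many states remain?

3

P0 = {q0,q2,q3} | {q1,q4}.
Refine {q1,q4} on symbol x: members go to different blocks, giving {q1} and {q4}.
No further refinement is possible. Final partition (3 blocks): {q0,q2,q3} | {q1} | {q4}.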